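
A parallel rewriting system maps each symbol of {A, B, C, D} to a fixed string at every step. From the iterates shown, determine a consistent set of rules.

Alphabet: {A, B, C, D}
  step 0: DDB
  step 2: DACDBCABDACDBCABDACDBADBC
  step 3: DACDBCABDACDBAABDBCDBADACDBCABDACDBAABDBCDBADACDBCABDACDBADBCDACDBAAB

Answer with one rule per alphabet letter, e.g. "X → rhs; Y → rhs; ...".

A->DBC, B->DBA, C->AB, D->DAC

  step 2 ⇒ step 3: DACDBCABDACDBCABDACDBADBC ⇒ DAC·DBC·AB·DAC·DBA·AB·DBC·DBA·DAC·DBC·AB·DAC·DBA·AB·DBC·DBA·DAC·DBC·AB·DAC·DBA·DBC·DAC·DBA·AB
    A ↦ DBC
    B ↦ DBA
    C ↦ AB
    D ↦ DAC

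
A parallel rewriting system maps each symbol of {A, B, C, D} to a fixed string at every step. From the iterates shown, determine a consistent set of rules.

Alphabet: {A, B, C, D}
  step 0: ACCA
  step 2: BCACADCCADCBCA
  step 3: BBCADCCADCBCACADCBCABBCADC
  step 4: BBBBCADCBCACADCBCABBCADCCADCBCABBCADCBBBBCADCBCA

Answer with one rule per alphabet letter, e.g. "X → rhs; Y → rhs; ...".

  step 3 ⇒ step 4: BBCADCCADCBCACADCBCABBCADC ⇒ BB·BB·CA·DC·B·CA·CA·DC·B·CA·BB·CA·DC·CA·DC·B·CA·BB·CA·DC·BB·BB·CA·DC·B·CA
    A ↦ DC
    B ↦ BB
    C ↦ CA
    D ↦ B

A->DC, B->BB, C->CA, D->B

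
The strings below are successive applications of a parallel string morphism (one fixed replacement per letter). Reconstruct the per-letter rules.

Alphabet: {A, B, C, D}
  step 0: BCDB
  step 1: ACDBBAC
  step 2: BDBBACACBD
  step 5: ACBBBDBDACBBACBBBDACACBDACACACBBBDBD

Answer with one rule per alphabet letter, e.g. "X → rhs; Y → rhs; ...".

  step 1 ⇒ step 2: ACDBBAC ⇒ B·D·BB·AC·AC·B·D
    A ↦ B
    B ↦ AC
    C ↦ D
    D ↦ BB

A->B, B->AC, C->D, D->BB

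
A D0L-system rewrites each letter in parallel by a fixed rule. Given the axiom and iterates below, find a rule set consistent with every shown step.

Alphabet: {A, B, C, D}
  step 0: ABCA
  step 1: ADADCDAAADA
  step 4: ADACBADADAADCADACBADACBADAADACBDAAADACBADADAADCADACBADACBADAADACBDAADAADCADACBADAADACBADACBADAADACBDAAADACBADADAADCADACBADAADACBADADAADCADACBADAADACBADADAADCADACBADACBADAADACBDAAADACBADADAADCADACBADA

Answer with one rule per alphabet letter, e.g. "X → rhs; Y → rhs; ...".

A->ADA, B->DC, C->DAA, D->CB

  step 0 ⇒ step 1: ABCA ⇒ ADA·DC·DAA·ADA
    A ↦ ADA
    B ↦ DC
    C ↦ DAA
    D ↦ CB  (constrained at step 1)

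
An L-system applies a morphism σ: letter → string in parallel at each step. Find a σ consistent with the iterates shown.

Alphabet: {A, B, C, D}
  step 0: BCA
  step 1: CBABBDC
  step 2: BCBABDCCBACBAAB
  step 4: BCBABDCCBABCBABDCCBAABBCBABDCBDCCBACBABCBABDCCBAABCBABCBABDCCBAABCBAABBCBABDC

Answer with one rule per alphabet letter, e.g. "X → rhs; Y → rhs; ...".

A->BDC, B->CBA, C->B, D->A

  step 1 ⇒ step 2: CBABBDC ⇒ B·CBA·BDC·CBA·CBA·A·B
    A ↦ BDC
    B ↦ CBA
    C ↦ B
    D ↦ A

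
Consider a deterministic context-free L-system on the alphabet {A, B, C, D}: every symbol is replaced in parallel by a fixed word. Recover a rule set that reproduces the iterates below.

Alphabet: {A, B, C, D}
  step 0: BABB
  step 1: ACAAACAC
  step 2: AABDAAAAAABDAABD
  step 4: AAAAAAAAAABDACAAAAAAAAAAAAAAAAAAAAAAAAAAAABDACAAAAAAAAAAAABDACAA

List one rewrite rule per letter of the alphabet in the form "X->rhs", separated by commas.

  step 1 ⇒ step 2: ACAAACAC ⇒ AA·BD·AA·AA·AA·BD·AA·BD
    A ↦ AA
    C ↦ BD
  step 0 ⇒ step 1: BABB ⇒ AC·AA·AC·AC
    B ↦ AC
    D ↦ BA  (constrained at step 2)

A->AA, B->AC, C->BD, D->BA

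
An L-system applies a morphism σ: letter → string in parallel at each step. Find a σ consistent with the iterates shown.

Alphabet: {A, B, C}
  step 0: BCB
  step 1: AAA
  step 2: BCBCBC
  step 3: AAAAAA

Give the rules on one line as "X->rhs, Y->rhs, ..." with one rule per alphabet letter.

  step 2 ⇒ step 3: BCBCBC ⇒ A·A·A·A·A·A
    B ↦ A
    C ↦ A
  step 1 ⇒ step 2: AAA ⇒ BC·BC·BC
    A ↦ BC

A->BC, B->A, C->A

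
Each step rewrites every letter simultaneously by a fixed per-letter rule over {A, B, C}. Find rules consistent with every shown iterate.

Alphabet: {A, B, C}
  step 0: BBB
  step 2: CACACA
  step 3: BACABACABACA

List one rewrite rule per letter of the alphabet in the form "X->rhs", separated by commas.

  step 2 ⇒ step 3: CACACA ⇒ BA·CA·BA·CA·BA·CA
    A ↦ CA
    C ↦ BA
    B ↦ A  (constrained at step 0)

A->CA, B->A, C->BA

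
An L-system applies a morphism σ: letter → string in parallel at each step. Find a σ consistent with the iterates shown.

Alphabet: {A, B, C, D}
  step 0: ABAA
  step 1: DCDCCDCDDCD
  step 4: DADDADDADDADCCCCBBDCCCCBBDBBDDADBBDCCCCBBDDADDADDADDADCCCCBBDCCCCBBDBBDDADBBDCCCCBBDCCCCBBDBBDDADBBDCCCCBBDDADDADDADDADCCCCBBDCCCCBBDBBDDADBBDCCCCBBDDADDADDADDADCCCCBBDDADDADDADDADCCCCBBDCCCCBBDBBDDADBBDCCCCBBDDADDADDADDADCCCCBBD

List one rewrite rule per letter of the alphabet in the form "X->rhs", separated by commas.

  step 0 ⇒ step 1: ABAA ⇒ DCD·CC·DCD·DCD
    A ↦ DCD
    B ↦ CC
    C ↦ DAD  (constrained at step 1)
    D ↦ BBD  (constrained at step 1)

A->DCD, B->CC, C->DAD, D->BBD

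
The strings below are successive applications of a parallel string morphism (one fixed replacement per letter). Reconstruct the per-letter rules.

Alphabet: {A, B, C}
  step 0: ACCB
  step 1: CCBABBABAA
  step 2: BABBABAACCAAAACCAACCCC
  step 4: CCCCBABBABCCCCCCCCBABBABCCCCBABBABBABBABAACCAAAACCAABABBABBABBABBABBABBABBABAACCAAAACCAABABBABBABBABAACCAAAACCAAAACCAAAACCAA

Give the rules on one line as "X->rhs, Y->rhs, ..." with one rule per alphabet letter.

  step 1 ⇒ step 2: CCBABBABAA ⇒ BAB·BAB·AA·CC·AA·AA·CC·AA·CC·CC
    A ↦ CC
    B ↦ AA
    C ↦ BAB

A->CC, B->AA, C->BAB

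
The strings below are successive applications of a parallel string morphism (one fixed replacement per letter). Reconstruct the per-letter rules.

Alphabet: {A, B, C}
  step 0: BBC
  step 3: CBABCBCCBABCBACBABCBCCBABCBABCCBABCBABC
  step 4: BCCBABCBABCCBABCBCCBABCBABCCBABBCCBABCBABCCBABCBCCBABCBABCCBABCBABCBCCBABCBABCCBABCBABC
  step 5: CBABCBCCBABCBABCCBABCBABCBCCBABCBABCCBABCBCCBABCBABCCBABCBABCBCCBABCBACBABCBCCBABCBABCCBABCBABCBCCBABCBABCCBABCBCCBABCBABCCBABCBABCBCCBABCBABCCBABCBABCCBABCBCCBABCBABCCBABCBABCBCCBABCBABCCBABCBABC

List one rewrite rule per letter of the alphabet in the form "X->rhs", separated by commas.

A->B, B->CBA, C->BC

  step 4 ⇒ step 5: BCCBABCBABCCBABCBCCBABCBABCCBABBCCBABCBABCCBABCBCCBABCBABCCBABCBABCBCCBABCBABCCBABCBABC ⇒ CBA·BC·BC·CBA·B·CBA·BC·CBA·B·CBA·BC·BC·CBA·B·CBA·BC·CBA·BC·BC·CBA·B·CBA·BC·CBA·B·CBA·BC·BC·CBA·B·CBA·CBA·BC·BC·CBA·B·CBA·BC·CBA·B·CBA·BC·BC·CBA·B·CBA·BC·CBA·BC·BC·CBA·B·CBA·BC·CBA·B·CBA·BC·BC·CBA·B·CBA·BC·CBA·B·CBA·BC·CBA·BC·BC·CBA·B·CBA·BC·CBA·B·CBA·BC·BC·CBA·B·CBA·BC·CBA·B·CBA·BC
    A ↦ B
    B ↦ CBA
    C ↦ BC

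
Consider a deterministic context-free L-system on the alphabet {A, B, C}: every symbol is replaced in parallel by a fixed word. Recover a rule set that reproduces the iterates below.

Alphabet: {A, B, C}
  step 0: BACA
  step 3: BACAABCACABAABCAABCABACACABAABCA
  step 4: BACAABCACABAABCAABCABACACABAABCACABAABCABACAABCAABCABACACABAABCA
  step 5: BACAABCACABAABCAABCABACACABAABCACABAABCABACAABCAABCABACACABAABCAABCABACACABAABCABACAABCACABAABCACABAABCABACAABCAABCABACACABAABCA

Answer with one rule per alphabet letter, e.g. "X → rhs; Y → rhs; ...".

  step 4 ⇒ step 5: BACAABCACABAABCAABCABACACABAABCACABAABCABACAABCAABCABACACABAABCA ⇒ BA·CA·AB·CA·CA·BA·AB·CA·AB·CA·BA·CA·CA·BA·AB·CA·CA·BA·AB·CA·BA·CA·AB·CA·AB·CA·BA·CA·CA·BA·AB·CA·AB·CA·BA·CA·CA·BA·AB·CA·BA·CA·AB·CA·CA·BA·AB·CA·CA·BA·AB·CA·BA·CA·AB·CA·AB·CA·BA·CA·CA·BA·AB·CA
    A ↦ CA
    B ↦ BA
    C ↦ AB

A->CA, B->BA, C->AB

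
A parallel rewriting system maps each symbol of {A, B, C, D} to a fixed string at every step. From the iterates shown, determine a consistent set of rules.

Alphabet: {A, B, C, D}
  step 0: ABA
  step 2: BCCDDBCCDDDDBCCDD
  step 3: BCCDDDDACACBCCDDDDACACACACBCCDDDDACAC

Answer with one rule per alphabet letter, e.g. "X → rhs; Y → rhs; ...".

A->BC, B->BCC, C->DD, D->AC

  step 2 ⇒ step 3: BCCDDBCCDDDDBCCDD ⇒ BCC·DD·DD·AC·AC·BCC·DD·DD·AC·AC·AC·AC·BCC·DD·DD·AC·AC
    B ↦ BCC
    C ↦ DD
    D ↦ AC
    A ↦ BC  (constrained at step 0)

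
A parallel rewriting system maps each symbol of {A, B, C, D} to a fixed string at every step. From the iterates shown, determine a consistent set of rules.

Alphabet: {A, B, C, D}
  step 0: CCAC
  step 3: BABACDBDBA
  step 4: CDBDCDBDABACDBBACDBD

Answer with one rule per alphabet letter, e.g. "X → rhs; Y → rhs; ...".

  step 3 ⇒ step 4: BABACDBDBA ⇒ CDB·D·CDB·D·A·BA·CDB·BA·CDB·D
    A ↦ D
    B ↦ CDB
    C ↦ A
    D ↦ BA

A->D, B->CDB, C->A, D->BA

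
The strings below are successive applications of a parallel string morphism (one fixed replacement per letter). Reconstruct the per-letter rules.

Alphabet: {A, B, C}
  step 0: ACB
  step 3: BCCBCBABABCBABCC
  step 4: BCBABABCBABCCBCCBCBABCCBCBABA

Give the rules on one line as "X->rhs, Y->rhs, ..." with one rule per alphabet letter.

A->C, B->BC, C->BA

  step 3 ⇒ step 4: BCCBCBABABCBABCC ⇒ BC·BA·BA·BC·BA·BC·C·BC·C·BC·BA·BC·C·BC·BA·BA
    A ↦ C
    B ↦ BC
    C ↦ BA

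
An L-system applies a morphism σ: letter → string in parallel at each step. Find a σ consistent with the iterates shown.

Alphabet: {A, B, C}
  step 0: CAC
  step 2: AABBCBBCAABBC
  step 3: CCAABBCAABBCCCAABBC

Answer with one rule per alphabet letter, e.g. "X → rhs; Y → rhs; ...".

  step 2 ⇒ step 3: AABBCBBCAABBC ⇒ C·C·A·A·BBC·A·A·BBC·C·C·A·A·BBC
    A ↦ C
    B ↦ A
    C ↦ BBC

A->C, B->A, C->BBC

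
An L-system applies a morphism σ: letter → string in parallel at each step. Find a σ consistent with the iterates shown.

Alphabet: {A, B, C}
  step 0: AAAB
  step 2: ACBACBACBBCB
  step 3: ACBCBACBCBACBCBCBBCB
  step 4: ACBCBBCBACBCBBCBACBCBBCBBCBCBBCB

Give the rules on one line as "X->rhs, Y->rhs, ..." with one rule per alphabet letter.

A->AC, B->CB, C->B

  step 3 ⇒ step 4: ACBCBACBCBACBCBCBBCB ⇒ AC·B·CB·B·CB·AC·B·CB·B·CB·AC·B·CB·B·CB·B·CB·CB·B·CB
    A ↦ AC
    B ↦ CB
    C ↦ B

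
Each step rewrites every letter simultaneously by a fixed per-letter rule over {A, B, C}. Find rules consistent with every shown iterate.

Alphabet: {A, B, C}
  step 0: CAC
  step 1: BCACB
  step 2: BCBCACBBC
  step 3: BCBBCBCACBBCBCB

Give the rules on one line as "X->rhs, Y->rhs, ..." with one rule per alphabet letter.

  step 2 ⇒ step 3: BCBCACBBC ⇒ BC·B·BC·B·CAC·B·BC·BC·B
    A ↦ CAC
    B ↦ BC
    C ↦ B

A->CAC, B->BC, C->B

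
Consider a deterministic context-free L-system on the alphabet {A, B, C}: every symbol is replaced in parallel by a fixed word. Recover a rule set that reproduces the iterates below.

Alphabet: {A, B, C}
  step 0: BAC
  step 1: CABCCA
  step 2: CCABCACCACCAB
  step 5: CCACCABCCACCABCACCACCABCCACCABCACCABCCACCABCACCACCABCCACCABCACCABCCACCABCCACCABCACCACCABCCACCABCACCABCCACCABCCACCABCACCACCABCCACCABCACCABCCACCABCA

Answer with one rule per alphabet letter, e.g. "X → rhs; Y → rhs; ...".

  step 1 ⇒ step 2: CABCCA ⇒ CCA·B·CA·CCA·CCA·B
    A ↦ B
    B ↦ CA
    C ↦ CCA

A->B, B->CA, C->CCA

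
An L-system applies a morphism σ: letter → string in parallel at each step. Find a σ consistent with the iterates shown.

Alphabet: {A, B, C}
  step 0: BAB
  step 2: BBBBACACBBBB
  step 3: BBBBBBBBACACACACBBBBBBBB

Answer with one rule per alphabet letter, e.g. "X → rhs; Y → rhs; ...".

A->AC, B->BB, C->AC

  step 2 ⇒ step 3: BBBBACACBBBB ⇒ BB·BB·BB·BB·AC·AC·AC·AC·BB·BB·BB·BB
    A ↦ AC
    B ↦ BB
    C ↦ AC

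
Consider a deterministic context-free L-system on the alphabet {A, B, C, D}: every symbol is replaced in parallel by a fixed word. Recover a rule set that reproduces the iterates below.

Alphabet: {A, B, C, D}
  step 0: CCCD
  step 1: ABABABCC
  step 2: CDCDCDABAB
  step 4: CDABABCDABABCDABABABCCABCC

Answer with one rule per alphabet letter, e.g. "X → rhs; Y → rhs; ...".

A->C, B->D, C->AB, D->CC

  step 1 ⇒ step 2: ABABABCC ⇒ C·D·C·D·C·D·AB·AB
    A ↦ C
    B ↦ D
    C ↦ AB
  step 0 ⇒ step 1: CCCD ⇒ AB·AB·AB·CC
    D ↦ CC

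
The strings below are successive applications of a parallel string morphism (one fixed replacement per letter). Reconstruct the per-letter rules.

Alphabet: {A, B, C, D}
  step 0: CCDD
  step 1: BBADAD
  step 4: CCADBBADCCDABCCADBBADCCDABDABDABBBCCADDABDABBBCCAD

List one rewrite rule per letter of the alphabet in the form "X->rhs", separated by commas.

A->CC, B->DAB, C->B, D->AD

  step 0 ⇒ step 1: CCDD ⇒ B·B·AD·AD
    C ↦ B
    D ↦ AD
    A ↦ CC  (constrained at step 1)
    B ↦ DAB  (constrained at step 1)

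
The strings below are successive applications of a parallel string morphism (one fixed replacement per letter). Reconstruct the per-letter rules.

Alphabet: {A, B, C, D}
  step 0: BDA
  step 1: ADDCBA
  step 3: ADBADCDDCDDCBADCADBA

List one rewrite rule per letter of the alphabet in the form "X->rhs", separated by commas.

A->BA, B->AD, C->D, D->DC

  step 0 ⇒ step 1: BDA ⇒ AD·DC·BA
    A ↦ BA
    B ↦ AD
    D ↦ DC
    C ↦ D  (constrained at step 1)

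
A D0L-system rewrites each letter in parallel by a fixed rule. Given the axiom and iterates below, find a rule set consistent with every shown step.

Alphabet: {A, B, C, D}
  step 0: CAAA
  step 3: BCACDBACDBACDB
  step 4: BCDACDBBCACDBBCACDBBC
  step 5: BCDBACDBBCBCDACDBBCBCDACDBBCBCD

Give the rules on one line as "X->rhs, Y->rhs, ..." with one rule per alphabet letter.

  step 4 ⇒ step 5: BCDACDBBCACDBBCACDBBC ⇒ BC·D·B·AC·D·B·BC·BC·D·AC·D·B·BC·BC·D·AC·D·B·BC·BC·D
    A ↦ AC
    B ↦ BC
    C ↦ D
    D ↦ B

A->AC, B->BC, C->D, D->B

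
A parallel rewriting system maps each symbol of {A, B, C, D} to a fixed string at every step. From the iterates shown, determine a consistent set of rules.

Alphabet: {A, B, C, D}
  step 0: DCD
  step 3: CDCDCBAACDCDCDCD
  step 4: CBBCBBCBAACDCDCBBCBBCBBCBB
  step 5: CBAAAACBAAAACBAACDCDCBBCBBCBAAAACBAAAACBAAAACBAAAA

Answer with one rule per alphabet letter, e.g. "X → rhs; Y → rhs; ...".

  step 4 ⇒ step 5: CBBCBBCBAACDCDCBBCBBCBBCBB ⇒ CB·AA·AA·CB·AA·AA·CB·AA·CD·CD·CB·B·CB·B·CB·AA·AA·CB·AA·AA·CB·AA·AA·CB·AA·AA
    A ↦ CD
    B ↦ AA
    C ↦ CB
    D ↦ B

A->CD, B->AA, C->CB, D->B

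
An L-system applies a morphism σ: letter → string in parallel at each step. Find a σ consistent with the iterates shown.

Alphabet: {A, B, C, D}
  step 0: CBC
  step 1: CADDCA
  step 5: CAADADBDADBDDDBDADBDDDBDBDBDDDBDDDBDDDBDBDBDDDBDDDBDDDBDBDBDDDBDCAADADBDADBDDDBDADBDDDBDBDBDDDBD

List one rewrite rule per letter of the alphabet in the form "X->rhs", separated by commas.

  step 0 ⇒ step 1: CBC ⇒ CA·DD·CA
    B ↦ DD
    C ↦ CA
    A ↦ AD  (constrained at step 1)
    D ↦ BD  (constrained at step 1)

A->AD, B->DD, C->CA, D->BD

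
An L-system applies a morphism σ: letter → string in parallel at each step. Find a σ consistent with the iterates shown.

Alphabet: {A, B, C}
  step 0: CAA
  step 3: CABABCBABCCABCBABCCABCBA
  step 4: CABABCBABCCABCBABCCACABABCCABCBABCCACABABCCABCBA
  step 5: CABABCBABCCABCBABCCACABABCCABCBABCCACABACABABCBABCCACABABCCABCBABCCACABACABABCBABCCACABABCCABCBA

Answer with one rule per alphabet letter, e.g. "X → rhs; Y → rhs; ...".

A->BA, B->BC, C->CA

  step 4 ⇒ step 5: CABABCBABCCABCBABCCACABABCCABCBABCCACABABCCABCBA ⇒ CA·BA·BC·BA·BC·CA·BC·BA·BC·CA·CA·BA·BC·CA·BC·BA·BC·CA·CA·BA·CA·BA·BC·BA·BC·CA·CA·BA·BC·CA·BC·BA·BC·CA·CA·BA·CA·BA·BC·BA·BC·CA·CA·BA·BC·CA·BC·BA
    A ↦ BA
    B ↦ BC
    C ↦ CA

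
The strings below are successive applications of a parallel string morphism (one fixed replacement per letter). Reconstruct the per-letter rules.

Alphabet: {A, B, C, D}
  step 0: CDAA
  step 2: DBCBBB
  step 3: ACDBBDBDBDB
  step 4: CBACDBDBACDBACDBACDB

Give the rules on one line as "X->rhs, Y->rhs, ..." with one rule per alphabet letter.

A->C, B->DB, C->B, D->AC

  step 3 ⇒ step 4: ACDBBDBDBDB ⇒ C·B·AC·DB·DB·AC·DB·AC·DB·AC·DB
    A ↦ C
    B ↦ DB
    C ↦ B
    D ↦ AC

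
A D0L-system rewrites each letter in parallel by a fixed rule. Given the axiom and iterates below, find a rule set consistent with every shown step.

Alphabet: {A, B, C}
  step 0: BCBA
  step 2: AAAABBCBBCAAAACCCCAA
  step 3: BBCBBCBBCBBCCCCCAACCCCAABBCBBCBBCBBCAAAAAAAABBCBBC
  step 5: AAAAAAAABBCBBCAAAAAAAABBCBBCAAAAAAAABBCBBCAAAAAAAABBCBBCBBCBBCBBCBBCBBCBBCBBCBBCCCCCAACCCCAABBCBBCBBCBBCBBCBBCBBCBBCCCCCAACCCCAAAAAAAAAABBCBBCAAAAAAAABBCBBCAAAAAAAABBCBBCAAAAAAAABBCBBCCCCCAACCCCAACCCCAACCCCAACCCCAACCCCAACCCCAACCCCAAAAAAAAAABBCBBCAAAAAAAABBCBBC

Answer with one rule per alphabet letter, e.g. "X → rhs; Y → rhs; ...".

  step 2 ⇒ step 3: AAAABBCBBCAAAACCCCAA ⇒ BBC·BBC·BBC·BBC·CC·CC·AA·CC·CC·AA·BBC·BBC·BBC·BBC·AA·AA·AA·AA·BBC·BBC
    A ↦ BBC
    B ↦ CC
    C ↦ AA

A->BBC, B->CC, C->AA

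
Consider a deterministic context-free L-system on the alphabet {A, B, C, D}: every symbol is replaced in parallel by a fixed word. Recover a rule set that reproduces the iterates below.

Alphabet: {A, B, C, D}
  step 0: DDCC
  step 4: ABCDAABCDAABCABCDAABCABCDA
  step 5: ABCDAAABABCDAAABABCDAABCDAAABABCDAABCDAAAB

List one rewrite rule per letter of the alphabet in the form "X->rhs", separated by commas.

A->AB, B->C, C->DA, D->A

  step 4 ⇒ step 5: ABCDAABCDAABCABCDAABCABCDA ⇒ AB·C·DA·A·AB·AB·C·DA·A·AB·AB·C·DA·AB·C·DA·A·AB·AB·C·DA·AB·C·DA·A·AB
    A ↦ AB
    B ↦ C
    C ↦ DA
    D ↦ A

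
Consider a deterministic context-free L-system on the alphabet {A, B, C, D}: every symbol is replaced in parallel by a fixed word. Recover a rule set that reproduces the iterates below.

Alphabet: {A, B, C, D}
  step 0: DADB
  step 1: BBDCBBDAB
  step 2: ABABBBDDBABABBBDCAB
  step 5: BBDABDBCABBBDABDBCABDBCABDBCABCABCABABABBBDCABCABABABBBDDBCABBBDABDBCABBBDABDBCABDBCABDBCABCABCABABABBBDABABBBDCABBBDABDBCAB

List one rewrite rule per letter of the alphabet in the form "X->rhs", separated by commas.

  step 1 ⇒ step 2: BBDCBBDAB ⇒ AB·AB·BBD·DB·AB·AB·BBD·C·AB
    A ↦ C
    B ↦ AB
    C ↦ DB
    D ↦ BBD

A->C, B->AB, C->DB, D->BBD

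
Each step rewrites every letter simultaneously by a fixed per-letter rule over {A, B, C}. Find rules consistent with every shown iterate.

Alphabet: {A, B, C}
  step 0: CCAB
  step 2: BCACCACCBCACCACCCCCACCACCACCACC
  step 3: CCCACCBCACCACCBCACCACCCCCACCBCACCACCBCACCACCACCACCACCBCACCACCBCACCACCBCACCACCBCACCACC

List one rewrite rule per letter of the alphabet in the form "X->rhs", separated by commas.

  step 2 ⇒ step 3: BCACCACCBCACCACCCCCACCACCACCACC ⇒ CCC·ACC·BC·ACC·ACC·BC·ACC·ACC·CCC·ACC·BC·ACC·ACC·BC·ACC·ACC·ACC·ACC·ACC·BC·ACC·ACC·BC·ACC·ACC·BC·ACC·ACC·BC·ACC·ACC
    A ↦ BC
    B ↦ CCC
    C ↦ ACC

A->BC, B->CCC, C->ACC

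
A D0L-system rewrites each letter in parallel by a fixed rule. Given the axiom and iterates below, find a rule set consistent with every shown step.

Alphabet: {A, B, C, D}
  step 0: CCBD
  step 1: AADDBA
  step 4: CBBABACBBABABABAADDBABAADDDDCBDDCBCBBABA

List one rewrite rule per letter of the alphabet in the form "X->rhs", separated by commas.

A->CB, B->DD, C->A, D->BA

  step 0 ⇒ step 1: CCBD ⇒ A·A·DD·BA
    B ↦ DD
    C ↦ A
    D ↦ BA
    A ↦ CB  (constrained at step 1)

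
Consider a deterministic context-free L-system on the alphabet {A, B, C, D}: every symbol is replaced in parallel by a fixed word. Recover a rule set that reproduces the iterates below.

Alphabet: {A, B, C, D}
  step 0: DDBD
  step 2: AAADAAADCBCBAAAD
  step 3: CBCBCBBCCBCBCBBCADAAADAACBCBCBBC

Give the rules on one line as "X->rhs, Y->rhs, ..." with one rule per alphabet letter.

  step 2 ⇒ step 3: AAADAAADCBCBAAAD ⇒ CB·CB·CB·BC·CB·CB·CB·BC·AD·AA·AD·AA·CB·CB·CB·BC
    A ↦ CB
    B ↦ AA
    C ↦ AD
    D ↦ BC

A->CB, B->AA, C->AD, D->BC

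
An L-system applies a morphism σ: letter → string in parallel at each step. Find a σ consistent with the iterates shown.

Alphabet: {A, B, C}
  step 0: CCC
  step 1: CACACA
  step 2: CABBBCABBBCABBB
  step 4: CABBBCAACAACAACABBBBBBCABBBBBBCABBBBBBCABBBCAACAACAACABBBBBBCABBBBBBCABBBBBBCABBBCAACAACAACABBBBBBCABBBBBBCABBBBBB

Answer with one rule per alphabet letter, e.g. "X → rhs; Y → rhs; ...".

  step 1 ⇒ step 2: CACACA ⇒ CA·BBB·CA·BBB·CA·BBB
    A ↦ BBB
    C ↦ CA
    B ↦ CAA  (constrained at step 2)

A->BBB, B->CAA, C->CA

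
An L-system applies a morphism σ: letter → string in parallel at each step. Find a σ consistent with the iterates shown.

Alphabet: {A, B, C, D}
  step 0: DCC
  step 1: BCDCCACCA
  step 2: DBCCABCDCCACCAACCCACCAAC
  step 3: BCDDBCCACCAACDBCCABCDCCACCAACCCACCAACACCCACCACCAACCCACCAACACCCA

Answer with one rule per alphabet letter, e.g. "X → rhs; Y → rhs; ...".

A->AC, B->DB, C->CCA, D->BCD

  step 2 ⇒ step 3: DBCCABCDCCACCAACCCACCAAC ⇒ BCD·DB·CCA·CCA·AC·DB·CCA·BCD·CCA·CCA·AC·CCA·CCA·AC·AC·CCA·CCA·CCA·AC·CCA·CCA·AC·AC·CCA
    A ↦ AC
    B ↦ DB
    C ↦ CCA
    D ↦ BCD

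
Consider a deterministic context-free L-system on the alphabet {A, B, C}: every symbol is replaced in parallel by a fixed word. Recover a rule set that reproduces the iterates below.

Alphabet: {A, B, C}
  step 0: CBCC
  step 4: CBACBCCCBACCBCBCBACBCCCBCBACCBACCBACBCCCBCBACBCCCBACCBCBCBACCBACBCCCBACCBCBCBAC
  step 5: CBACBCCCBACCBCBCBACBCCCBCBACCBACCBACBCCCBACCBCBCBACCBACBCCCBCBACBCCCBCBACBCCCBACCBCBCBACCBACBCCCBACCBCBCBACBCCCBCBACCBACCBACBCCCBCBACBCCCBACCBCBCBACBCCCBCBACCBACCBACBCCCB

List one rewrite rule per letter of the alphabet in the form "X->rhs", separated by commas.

  step 4 ⇒ step 5: CBACBCCCBACCBCBCBACBCCCBCBACCBACCBACBCCCBCBACBCCCBACCBCBCBACCBACBCCCBACCBCBCBAC ⇒ CB·AC·BCC·CB·AC·CB·CB·CB·AC·BCC·CB·CB·AC·CB·AC·CB·AC·BCC·CB·AC·CB·CB·CB·AC·CB·AC·BCC·CB·CB·AC·BCC·CB·CB·AC·BCC·CB·AC·CB·CB·CB·AC·CB·AC·BCC·CB·AC·CB·CB·CB·AC·BCC·CB·CB·AC·CB·AC·CB·AC·BCC·CB·CB·AC·BCC·CB·AC·CB·CB·CB·AC·BCC·CB·CB·AC·CB·AC·CB·AC·BCC·CB
    A ↦ BCC
    B ↦ AC
    C ↦ CB

A->BCC, B->AC, C->CB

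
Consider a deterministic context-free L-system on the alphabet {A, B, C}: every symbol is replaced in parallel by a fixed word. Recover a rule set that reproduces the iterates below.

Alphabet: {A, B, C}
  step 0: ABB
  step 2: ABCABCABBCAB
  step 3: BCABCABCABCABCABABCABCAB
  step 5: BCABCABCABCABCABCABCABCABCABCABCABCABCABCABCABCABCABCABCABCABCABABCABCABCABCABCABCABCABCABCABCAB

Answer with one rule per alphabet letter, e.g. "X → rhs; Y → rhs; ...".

A->BC, B->AB, C->CA

  step 2 ⇒ step 3: ABCABCABBCAB ⇒ BC·AB·CA·BC·AB·CA·BC·AB·AB·CA·BC·AB
    A ↦ BC
    B ↦ AB
    C ↦ CA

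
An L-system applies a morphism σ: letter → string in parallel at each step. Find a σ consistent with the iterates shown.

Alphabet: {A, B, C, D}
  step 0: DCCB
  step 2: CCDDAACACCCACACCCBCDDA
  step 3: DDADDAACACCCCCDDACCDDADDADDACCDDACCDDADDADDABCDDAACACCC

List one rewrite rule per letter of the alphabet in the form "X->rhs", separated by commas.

  step 2 ⇒ step 3: CCDDAACACCCACACCCBCDDA ⇒ DDA·DDA·AC·AC·CC·CC·DDA·CC·DDA·DDA·DDA·CC·DDA·CC·DDA·DDA·DDA·BC·DDA·AC·AC·CC
    A ↦ CC
    B ↦ BC
    C ↦ DDA
    D ↦ AC

A->CC, B->BC, C->DDA, D->AC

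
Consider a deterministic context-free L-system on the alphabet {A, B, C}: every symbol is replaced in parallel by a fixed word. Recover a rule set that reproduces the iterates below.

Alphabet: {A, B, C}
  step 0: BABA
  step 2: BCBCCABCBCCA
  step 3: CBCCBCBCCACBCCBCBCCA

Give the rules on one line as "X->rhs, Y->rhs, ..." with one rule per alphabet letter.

A->CA, B->C, C->BC

  step 2 ⇒ step 3: BCBCCABCBCCA ⇒ C·BC·C·BC·BC·CA·C·BC·C·BC·BC·CA
    A ↦ CA
    B ↦ C
    C ↦ BC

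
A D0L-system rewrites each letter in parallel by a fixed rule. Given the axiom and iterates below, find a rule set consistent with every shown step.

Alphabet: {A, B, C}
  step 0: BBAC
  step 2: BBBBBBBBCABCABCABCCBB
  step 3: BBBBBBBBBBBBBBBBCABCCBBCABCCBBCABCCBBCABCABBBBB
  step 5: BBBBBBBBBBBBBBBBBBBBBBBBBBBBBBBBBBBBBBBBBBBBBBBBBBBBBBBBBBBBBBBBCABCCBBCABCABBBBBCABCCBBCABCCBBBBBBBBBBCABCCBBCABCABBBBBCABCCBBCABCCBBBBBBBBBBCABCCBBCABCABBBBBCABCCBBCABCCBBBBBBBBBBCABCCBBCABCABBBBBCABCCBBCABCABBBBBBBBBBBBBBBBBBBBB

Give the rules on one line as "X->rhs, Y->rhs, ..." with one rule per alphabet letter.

  step 2 ⇒ step 3: BBBBBBBBCABCABCABCCBB ⇒ BB·BB·BB·BB·BB·BB·BB·BB·CAB·CC·BB·CAB·CC·BB·CAB·CC·BB·CAB·CAB·BB·BB
    A ↦ CC
    B ↦ BB
    C ↦ CAB

A->CC, B->BB, C->CAB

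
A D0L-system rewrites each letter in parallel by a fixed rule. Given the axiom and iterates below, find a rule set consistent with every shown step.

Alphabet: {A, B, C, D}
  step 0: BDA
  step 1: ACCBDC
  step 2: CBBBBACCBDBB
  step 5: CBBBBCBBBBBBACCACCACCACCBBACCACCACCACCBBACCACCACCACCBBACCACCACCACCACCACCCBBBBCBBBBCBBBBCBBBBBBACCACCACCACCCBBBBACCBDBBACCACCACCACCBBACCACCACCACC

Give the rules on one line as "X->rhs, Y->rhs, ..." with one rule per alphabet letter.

  step 1 ⇒ step 2: ACCBDC ⇒ C·BB·BB·ACC·BD·BB
    A ↦ C
    B ↦ ACC
    C ↦ BB
    D ↦ BD

A->C, B->ACC, C->BB, D->BD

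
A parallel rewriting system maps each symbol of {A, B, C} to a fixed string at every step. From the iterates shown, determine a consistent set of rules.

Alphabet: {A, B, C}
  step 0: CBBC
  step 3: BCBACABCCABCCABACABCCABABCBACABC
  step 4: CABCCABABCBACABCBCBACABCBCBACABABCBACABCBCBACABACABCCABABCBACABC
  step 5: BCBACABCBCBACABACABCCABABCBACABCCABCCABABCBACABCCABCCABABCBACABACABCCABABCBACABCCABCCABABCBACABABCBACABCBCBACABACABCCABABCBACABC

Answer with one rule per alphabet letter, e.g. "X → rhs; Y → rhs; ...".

A->BA, B->CA, C->BC

  step 4 ⇒ step 5: CABCCABABCBACABCBCBACABCBCBACABABCBACABCBCBACABACABCCABABCBACABC ⇒ BC·BA·CA·BC·BC·BA·CA·BA·CA·BC·CA·BA·BC·BA·CA·BC·CA·BC·CA·BA·BC·BA·CA·BC·CA·BC·CA·BA·BC·BA·CA·BA·CA·BC·CA·BA·BC·BA·CA·BC·CA·BC·CA·BA·BC·BA·CA·BA·BC·BA·CA·BC·BC·BA·CA·BA·CA·BC·CA·BA·BC·BA·CA·BC
    A ↦ BA
    B ↦ CA
    C ↦ BC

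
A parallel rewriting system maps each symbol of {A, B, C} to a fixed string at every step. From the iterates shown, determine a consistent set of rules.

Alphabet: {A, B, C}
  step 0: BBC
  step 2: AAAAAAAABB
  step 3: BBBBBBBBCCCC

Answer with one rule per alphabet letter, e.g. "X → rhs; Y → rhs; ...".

A->B, B->CC, C->AA

  step 2 ⇒ step 3: AAAAAAAABB ⇒ B·B·B·B·B·B·B·B·CC·CC
    A ↦ B
    B ↦ CC
    C ↦ AA  (constrained at step 0)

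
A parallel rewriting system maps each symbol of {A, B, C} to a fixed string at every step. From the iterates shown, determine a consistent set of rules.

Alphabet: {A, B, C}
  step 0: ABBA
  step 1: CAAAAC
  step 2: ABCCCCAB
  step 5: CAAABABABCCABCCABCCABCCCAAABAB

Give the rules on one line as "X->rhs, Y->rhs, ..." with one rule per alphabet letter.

A->C, B->AA, C->AB

  step 1 ⇒ step 2: CAAAAC ⇒ AB·C·C·C·C·AB
    A ↦ C
    C ↦ AB
  step 0 ⇒ step 1: ABBA ⇒ C·AA·AA·C
    B ↦ AA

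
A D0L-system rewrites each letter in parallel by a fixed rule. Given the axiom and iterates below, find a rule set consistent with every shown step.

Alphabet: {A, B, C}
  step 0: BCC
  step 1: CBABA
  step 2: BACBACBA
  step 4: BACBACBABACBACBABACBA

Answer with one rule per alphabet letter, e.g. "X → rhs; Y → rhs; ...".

A->BA, B->C, C->BA

  step 1 ⇒ step 2: CBABA ⇒ BA·C·BA·C·BA
    A ↦ BA
    B ↦ C
    C ↦ BA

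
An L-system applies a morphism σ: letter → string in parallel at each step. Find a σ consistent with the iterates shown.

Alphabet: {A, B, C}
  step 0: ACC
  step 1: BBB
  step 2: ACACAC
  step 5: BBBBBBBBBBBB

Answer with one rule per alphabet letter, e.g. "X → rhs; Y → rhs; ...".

A->B, B->AC, C->B

  step 1 ⇒ step 2: BBB ⇒ AC·AC·AC
    B ↦ AC
  step 0 ⇒ step 1: ACC ⇒ B·B·B
    A ↦ B
  step 0 ⇒ step 1: ACC ⇒ B·B·B
    C ↦ B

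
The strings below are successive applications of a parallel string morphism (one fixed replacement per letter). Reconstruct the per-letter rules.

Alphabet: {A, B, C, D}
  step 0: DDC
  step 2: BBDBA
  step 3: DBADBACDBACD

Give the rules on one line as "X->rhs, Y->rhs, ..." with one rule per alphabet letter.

A->CD, B->DBA, C->B, D->C

  step 2 ⇒ step 3: BBDBA ⇒ DBA·DBA·C·DBA·CD
    A ↦ CD
    B ↦ DBA
    D ↦ C
    C ↦ B  (constrained at step 0)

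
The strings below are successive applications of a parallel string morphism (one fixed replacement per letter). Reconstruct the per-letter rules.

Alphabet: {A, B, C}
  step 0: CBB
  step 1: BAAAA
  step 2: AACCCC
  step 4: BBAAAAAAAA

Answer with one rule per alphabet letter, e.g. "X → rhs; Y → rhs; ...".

A->C, B->AA, C->B

  step 1 ⇒ step 2: BAAAA ⇒ AA·C·C·C·C
    A ↦ C
    B ↦ AA
  step 0 ⇒ step 1: CBB ⇒ B·AA·AA
    C ↦ B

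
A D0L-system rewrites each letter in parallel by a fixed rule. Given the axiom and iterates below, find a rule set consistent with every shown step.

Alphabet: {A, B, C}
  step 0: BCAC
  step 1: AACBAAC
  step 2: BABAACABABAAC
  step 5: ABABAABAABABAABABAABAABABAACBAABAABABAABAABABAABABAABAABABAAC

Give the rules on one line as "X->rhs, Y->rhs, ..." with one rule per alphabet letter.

A->BA, B->A, C->AC

  step 1 ⇒ step 2: AACBAAC ⇒ BA·BA·AC·A·BA·BA·AC
    A ↦ BA
    B ↦ A
    C ↦ AC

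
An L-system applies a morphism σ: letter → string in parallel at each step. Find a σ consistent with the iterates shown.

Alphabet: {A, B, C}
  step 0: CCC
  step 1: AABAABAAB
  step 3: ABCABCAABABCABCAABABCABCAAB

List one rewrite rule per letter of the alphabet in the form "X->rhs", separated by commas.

A->AB, B->C, C->AAB

  step 0 ⇒ step 1: CCC ⇒ AAB·AAB·AAB
    C ↦ AAB
    A ↦ AB  (constrained at step 1)
    B ↦ C  (constrained at step 1)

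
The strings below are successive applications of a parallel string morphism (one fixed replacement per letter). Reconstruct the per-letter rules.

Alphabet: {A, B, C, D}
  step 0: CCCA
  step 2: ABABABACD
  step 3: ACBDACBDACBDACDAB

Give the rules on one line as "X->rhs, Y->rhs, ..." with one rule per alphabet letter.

  step 2 ⇒ step 3: ABABABACD ⇒ AC·BD·AC·BD·AC·BD·AC·D·AB
    A ↦ AC
    B ↦ BD
    C ↦ D
    D ↦ AB

A->AC, B->BD, C->D, D->AB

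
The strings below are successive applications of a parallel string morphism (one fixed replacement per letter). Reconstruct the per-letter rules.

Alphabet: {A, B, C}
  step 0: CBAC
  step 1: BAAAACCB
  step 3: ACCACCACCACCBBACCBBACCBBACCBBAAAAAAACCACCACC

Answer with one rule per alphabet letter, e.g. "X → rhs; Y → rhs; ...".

  step 0 ⇒ step 1: CBAC ⇒ B·AAA·ACC·B
    A ↦ ACC
    B ↦ AAA
    C ↦ B

A->ACC, B->AAA, C->B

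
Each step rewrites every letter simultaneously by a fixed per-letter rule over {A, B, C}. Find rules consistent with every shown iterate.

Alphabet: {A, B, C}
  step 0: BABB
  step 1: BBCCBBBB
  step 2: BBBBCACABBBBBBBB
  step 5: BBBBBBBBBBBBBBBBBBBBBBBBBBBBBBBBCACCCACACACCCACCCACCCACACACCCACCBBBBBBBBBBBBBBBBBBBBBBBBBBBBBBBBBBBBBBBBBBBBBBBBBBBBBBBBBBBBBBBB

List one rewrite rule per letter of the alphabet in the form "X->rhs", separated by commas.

  step 1 ⇒ step 2: BBCCBBBB ⇒ BB·BB·CA·CA·BB·BB·BB·BB
    B ↦ BB
    C ↦ CA
  step 0 ⇒ step 1: BABB ⇒ BB·CC·BB·BB
    A ↦ CC

A->CC, B->BB, C->CA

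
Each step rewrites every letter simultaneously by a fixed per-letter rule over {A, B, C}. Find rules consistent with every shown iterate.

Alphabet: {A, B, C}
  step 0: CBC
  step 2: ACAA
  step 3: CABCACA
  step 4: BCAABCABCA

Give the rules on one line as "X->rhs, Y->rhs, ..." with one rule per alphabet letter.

A->CA, B->A, C->B

  step 3 ⇒ step 4: CABCACA ⇒ B·CA·A·B·CA·B·CA
    A ↦ CA
    B ↦ A
    C ↦ B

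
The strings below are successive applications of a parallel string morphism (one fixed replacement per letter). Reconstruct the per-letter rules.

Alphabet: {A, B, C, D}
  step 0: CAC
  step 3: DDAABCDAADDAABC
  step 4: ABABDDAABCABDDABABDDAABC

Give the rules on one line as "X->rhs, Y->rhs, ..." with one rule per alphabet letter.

  step 3 ⇒ step 4: DDAABCDAADDAABC ⇒ AB·AB·D·D·AA·BC·AB·D·D·AB·AB·D·D·AA·BC
    A ↦ D
    B ↦ AA
    C ↦ BC
    D ↦ AB

A->D, B->AA, C->BC, D->AB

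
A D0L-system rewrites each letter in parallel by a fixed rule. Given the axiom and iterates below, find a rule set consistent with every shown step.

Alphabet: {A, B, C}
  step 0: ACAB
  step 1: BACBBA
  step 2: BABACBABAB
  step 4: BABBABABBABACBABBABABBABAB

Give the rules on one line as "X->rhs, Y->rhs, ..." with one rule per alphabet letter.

A->B, B->BA, C->AC

  step 1 ⇒ step 2: BACBBA ⇒ BA·B·AC·BA·BA·B
    A ↦ B
    B ↦ BA
    C ↦ AC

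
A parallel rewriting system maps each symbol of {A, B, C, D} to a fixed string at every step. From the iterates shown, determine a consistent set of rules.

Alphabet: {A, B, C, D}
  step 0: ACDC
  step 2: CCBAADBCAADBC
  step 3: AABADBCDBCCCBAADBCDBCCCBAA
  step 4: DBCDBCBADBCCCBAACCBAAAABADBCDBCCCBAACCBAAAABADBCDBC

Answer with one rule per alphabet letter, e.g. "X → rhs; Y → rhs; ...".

A->DBC, B->BA, C->A, D->CC

  step 3 ⇒ step 4: AABADBCDBCCCBAADBCDBCCCBAA ⇒ DBC·DBC·BA·DBC·CC·BA·A·CC·BA·A·A·A·BA·DBC·DBC·CC·BA·A·CC·BA·A·A·A·BA·DBC·DBC
    A ↦ DBC
    B ↦ BA
    C ↦ A
    D ↦ CC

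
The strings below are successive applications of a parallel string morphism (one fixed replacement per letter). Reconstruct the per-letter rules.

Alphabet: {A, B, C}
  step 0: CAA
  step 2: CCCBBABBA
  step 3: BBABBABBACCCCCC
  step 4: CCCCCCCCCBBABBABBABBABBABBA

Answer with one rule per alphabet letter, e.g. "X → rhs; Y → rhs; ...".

  step 3 ⇒ step 4: BBABBABBACCCCCC ⇒ C·C·C·C·C·C·C·C·C·BBA·BBA·BBA·BBA·BBA·BBA
    A ↦ C
    B ↦ C
    C ↦ BBA

A->C, B->C, C->BBA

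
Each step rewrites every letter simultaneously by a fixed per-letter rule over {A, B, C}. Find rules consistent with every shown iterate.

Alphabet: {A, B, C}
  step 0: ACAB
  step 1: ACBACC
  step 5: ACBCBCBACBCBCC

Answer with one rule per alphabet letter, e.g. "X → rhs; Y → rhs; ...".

A->AC, B->C, C->B

  step 0 ⇒ step 1: ACAB ⇒ AC·B·AC·C
    A ↦ AC
    B ↦ C
    C ↦ B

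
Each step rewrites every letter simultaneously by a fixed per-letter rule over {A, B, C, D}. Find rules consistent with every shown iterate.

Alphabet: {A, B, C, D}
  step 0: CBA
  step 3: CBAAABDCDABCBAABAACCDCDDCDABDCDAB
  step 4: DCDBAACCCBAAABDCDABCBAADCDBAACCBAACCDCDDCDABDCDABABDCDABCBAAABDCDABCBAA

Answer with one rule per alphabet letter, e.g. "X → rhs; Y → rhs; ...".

  step 3 ⇒ step 4: CBAAABDCDABCBAABAACCDCDDCDABDCDAB ⇒ DCD·BAA·C·C·C·BAA·AB·DCD·AB·C·BAA·DCD·BAA·C·C·BAA·C·C·DCD·DCD·AB·DCD·AB·AB·DCD·AB·C·BAA·AB·DCD·AB·C·BAA
    A ↦ C
    B ↦ BAA
    C ↦ DCD
    D ↦ AB

A->C, B->BAA, C->DCD, D->AB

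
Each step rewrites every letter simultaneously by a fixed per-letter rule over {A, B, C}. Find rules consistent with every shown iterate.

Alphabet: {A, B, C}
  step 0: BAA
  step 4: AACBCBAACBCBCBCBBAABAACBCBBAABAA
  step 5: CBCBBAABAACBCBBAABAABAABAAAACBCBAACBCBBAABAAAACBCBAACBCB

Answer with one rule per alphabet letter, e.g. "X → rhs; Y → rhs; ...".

A->CB, B->AA, C->B

  step 4 ⇒ step 5: AACBCBAACBCBCBCBBAABAACBCBBAABAA ⇒ CB·CB·B·AA·B·AA·CB·CB·B·AA·B·AA·B·AA·B·AA·AA·CB·CB·AA·CB·CB·B·AA·B·AA·AA·CB·CB·AA·CB·CB
    A ↦ CB
    B ↦ AA
    C ↦ B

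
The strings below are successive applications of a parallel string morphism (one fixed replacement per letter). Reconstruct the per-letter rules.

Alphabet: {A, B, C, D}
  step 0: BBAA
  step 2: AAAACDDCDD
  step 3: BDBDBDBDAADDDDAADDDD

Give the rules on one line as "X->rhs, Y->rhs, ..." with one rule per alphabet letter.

A->BD, B->C, C->AA, D->DD

  step 2 ⇒ step 3: AAAACDDCDD ⇒ BD·BD·BD·BD·AA·DD·DD·AA·DD·DD
    A ↦ BD
    C ↦ AA
    D ↦ DD
    B ↦ C  (constrained at step 0)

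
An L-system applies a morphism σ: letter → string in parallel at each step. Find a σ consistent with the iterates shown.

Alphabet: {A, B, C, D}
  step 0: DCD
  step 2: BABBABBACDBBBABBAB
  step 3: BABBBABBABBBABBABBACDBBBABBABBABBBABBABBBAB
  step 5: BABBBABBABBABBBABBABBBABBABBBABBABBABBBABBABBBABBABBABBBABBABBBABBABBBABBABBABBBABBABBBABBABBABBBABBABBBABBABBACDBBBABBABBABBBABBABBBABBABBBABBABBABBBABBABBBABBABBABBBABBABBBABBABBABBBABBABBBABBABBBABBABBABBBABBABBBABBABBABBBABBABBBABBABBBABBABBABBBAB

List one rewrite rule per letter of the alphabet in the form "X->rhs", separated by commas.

  step 2 ⇒ step 3: BABBABBACDBBBABBAB ⇒ BAB·B·BAB·BAB·B·BAB·BAB·B·ACD·BB·BAB·BAB·BAB·B·BAB·BAB·B·BAB
    A ↦ B
    B ↦ BAB
    C ↦ ACD
    D ↦ BB

A->B, B->BAB, C->ACD, D->BB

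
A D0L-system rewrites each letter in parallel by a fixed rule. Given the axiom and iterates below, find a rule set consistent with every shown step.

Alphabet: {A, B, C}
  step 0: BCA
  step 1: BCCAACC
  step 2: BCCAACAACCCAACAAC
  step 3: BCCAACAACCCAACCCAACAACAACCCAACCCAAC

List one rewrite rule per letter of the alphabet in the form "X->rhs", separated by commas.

  step 2 ⇒ step 3: BCCAACAACCCAACAAC ⇒ BCC·AAC·AAC·C·C·AAC·C·C·AAC·AAC·AAC·C·C·AAC·C·C·AAC
    A ↦ C
    B ↦ BCC
    C ↦ AAC

A->C, B->BCC, C->AAC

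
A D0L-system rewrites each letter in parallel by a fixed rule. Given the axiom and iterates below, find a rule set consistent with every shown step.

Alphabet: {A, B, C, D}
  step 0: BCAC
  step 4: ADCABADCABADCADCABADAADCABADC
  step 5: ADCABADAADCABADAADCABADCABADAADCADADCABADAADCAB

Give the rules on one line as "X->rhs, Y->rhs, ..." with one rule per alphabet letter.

A->AD, B->A, C->AB, D->C

  step 4 ⇒ step 5: ADCABADCABADCADCABADAADCABADC ⇒ AD·C·AB·AD·A·AD·C·AB·AD·A·AD·C·AB·AD·C·AB·AD·A·AD·C·AD·AD·C·AB·AD·A·AD·C·AB
    A ↦ AD
    B ↦ A
    C ↦ AB
    D ↦ C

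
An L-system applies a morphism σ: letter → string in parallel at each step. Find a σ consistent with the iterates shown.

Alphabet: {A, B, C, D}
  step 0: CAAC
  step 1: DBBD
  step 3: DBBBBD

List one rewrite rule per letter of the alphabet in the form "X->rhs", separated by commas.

  step 0 ⇒ step 1: CAAC ⇒ D·B·B·D
    A ↦ B
    C ↦ D
    B ↦ AA  (constrained at step 1)
    D ↦ C  (constrained at step 1)

A->B, B->AA, C->D, D->C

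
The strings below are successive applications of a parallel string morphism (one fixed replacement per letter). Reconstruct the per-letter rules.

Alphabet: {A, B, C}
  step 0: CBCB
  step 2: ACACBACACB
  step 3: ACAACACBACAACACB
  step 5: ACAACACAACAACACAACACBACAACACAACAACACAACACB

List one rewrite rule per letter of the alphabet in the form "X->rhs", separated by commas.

A->AC, B->CB, C->A

  step 2 ⇒ step 3: ACACBACACB ⇒ AC·A·AC·A·CB·AC·A·AC·A·CB
    A ↦ AC
    B ↦ CB
    C ↦ A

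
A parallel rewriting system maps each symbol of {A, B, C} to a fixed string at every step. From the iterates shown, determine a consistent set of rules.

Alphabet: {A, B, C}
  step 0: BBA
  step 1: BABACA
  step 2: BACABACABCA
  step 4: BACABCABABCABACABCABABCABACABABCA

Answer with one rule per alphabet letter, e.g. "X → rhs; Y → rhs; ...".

  step 1 ⇒ step 2: BABACA ⇒ BA·CA·BA·CA·B·CA
    A ↦ CA
    B ↦ BA
    C ↦ B

A->CA, B->BA, C->B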